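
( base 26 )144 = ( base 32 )OG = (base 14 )400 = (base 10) 784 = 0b1100010000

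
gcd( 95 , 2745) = 5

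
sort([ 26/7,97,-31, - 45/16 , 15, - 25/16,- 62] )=[- 62,- 31,-45/16, -25/16,  26/7,15, 97] 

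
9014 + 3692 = 12706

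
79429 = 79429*1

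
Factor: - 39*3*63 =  - 7371=-3^4 * 7^1 * 13^1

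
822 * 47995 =39451890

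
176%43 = 4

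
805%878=805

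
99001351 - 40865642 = 58135709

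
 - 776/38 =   -  388/19 = - 20.42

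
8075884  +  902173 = 8978057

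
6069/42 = 289/2 = 144.50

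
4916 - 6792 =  - 1876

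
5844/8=730+1/2 =730.50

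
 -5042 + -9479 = -14521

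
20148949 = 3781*5329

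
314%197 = 117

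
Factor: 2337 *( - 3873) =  - 9051201 = -3^2*19^1*41^1 * 1291^1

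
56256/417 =18752/139 =134.91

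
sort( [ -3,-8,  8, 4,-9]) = [ - 9 , - 8, - 3, 4, 8 ] 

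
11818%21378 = 11818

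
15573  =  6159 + 9414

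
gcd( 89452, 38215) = 1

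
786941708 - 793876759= - 6935051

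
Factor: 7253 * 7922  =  2^1*17^1*233^1*7253^1=57458266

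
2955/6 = 492+1/2 = 492.50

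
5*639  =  3195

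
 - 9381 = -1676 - 7705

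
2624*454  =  1191296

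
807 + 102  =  909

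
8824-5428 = 3396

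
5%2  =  1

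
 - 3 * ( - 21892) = 65676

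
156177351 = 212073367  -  55896016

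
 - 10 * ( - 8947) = 89470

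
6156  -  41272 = - 35116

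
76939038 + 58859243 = 135798281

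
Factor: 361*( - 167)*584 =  - 2^3*19^2*73^1*167^1 = - 35207608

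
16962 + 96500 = 113462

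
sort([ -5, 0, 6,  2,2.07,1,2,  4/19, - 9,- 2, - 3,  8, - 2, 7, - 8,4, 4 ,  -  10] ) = [ - 10,-9, - 8, - 5,  -  3, - 2,-2,0,  4/19, 1, 2, 2,2.07, 4, 4 , 6, 7 , 8]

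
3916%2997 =919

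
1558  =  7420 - 5862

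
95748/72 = 7979/6 =1329.83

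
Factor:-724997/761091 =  - 3^(-1) * 7^1 * 13^1*31^1*107^(- 1 )*257^1*2371^ ( -1)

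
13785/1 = 13785 = 13785.00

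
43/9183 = 43/9183 = 0.00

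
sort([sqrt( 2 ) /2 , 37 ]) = [sqrt ( 2 )/2,37 ]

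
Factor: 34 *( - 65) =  - 2^1* 5^1*13^1  *  17^1 = - 2210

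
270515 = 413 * 655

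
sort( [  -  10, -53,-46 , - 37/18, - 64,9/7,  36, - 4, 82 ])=[ - 64 , - 53, - 46 ,-10, - 4, - 37/18,9/7, 36,  82 ] 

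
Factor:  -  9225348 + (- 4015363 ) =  - 13240711 = - 11^1 * 349^1 * 3449^1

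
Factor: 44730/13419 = 2^1*3^ ( - 1 )*5^1 = 10/3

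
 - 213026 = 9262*( - 23) 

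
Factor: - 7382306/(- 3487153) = 2^1*277^( - 1 )*12589^( - 1 )*3691153^1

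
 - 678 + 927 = 249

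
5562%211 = 76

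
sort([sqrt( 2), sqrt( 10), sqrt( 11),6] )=[ sqrt( 2), sqrt( 10 ),sqrt( 11 ), 6 ]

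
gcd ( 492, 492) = 492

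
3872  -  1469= 2403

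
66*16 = 1056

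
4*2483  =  9932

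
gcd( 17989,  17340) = 1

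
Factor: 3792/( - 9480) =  - 2/5= - 2^1  *5^ ( - 1)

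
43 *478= 20554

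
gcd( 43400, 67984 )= 56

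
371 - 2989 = -2618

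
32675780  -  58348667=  - 25672887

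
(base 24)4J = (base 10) 115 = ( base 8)163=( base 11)a5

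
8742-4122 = 4620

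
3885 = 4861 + -976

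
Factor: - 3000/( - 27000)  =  3^( - 2) = 1/9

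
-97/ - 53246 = 97/53246  =  0.00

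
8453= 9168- 715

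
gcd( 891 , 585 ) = 9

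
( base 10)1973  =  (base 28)2ed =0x7b5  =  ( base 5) 30343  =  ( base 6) 13045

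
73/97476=73/97476 =0.00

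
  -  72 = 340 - 412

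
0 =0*8192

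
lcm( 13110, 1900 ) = 131100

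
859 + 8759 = 9618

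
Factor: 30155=5^1*37^1*163^1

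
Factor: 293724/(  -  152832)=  - 123/64 = -2^( - 6 )*3^1*41^1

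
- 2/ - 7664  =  1/3832 = 0.00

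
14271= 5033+9238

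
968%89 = 78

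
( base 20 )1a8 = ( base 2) 1001100000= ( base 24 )118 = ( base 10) 608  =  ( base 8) 1140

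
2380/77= 30 + 10/11 =30.91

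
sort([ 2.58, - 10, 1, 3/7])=[ - 10,3/7,1, 2.58] 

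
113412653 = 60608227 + 52804426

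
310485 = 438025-127540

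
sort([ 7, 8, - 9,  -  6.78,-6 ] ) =[ - 9 , - 6.78,  -  6, 7, 8]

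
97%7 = 6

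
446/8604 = 223/4302 = 0.05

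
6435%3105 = 225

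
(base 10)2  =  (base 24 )2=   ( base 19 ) 2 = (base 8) 2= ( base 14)2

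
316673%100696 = 14585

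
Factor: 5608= 2^3*701^1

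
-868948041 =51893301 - 920841342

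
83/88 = 83/88 = 0.94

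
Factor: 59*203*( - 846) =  - 2^1*3^2*7^1 *29^1*47^1*59^1  =  - 10132542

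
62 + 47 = 109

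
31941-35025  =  -3084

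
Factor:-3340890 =  -  2^1*3^2 * 5^1*7^1*5303^1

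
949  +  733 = 1682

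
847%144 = 127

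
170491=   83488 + 87003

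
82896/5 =82896/5 = 16579.20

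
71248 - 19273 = 51975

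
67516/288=16879/72=234.43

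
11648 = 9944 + 1704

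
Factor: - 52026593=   -  1181^1 * 44053^1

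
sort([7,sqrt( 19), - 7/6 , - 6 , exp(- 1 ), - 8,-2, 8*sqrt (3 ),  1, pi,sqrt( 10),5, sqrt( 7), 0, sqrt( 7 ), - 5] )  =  [  -  8,-6 , - 5,-2,  -  7/6, 0, exp( - 1),  1,  sqrt (7),sqrt(7), pi, sqrt( 10), sqrt(19),5,  7, 8*sqrt( 3) ]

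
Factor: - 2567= - 17^1*151^1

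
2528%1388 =1140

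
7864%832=376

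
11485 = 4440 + 7045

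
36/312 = 3/26 = 0.12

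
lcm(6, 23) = 138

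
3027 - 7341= -4314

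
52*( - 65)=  - 3380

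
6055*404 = 2446220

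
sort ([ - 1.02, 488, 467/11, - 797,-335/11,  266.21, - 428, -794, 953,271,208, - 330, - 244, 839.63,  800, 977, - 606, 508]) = [ - 797, - 794, - 606, - 428, - 330, - 244, - 335/11, - 1.02, 467/11, 208, 266.21, 271, 488, 508,800,839.63, 953, 977 ] 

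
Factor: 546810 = 2^1* 3^1 *5^1*11^1*1657^1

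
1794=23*78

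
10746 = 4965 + 5781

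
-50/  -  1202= 25/601 = 0.04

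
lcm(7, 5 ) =35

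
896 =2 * 448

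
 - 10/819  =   - 1 + 809/819 = - 0.01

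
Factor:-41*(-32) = 2^5*41^1 = 1312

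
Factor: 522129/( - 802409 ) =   -  3^1*137^(-1) * 269^1 * 647^1 * 5857^( - 1 ) 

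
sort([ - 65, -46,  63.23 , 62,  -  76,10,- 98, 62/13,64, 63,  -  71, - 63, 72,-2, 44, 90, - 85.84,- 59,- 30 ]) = [  -  98,-85.84, - 76, - 71,-65,  -  63,-59,-46,-30,- 2, 62/13 , 10, 44, 62,63,  63.23, 64, 72, 90] 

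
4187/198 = 21 + 29/198 = 21.15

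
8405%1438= 1215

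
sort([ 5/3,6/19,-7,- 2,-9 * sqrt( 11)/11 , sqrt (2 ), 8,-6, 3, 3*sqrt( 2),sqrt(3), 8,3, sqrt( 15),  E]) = [ - 7,  -  6,  -  9*sqrt(11 ) /11,-2, 6/19, sqrt(2), 5/3,sqrt(3 ), E, 3, 3, sqrt( 15 ), 3 * sqrt(2), 8, 8]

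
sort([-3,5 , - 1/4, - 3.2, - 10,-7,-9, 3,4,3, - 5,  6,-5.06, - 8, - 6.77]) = [ - 10, - 9, - 8,  -  7,-6.77, - 5.06, - 5,-3.2, - 3 ,  -  1/4,3,3,4, 5, 6] 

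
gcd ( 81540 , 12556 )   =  4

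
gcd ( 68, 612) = 68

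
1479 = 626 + 853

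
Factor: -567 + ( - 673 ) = - 2^3*5^1*31^1 = - 1240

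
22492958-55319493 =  - 32826535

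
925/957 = 925/957 = 0.97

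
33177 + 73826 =107003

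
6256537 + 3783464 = 10040001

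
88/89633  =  88/89633 = 0.00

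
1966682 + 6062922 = 8029604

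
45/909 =5/101 = 0.05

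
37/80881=37/80881=0.00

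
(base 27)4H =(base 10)125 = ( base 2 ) 1111101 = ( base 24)55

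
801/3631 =801/3631  =  0.22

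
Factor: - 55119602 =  - 2^1*823^1*33487^1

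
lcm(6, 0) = 0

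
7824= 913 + 6911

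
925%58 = 55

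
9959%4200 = 1559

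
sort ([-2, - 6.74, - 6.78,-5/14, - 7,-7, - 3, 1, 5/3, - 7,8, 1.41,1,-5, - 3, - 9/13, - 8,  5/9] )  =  [ - 8, - 7, -7, - 7 , -6.78, - 6.74, - 5, -3, - 3, -2,-9/13,-5/14, 5/9, 1, 1, 1.41 , 5/3, 8] 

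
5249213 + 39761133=45010346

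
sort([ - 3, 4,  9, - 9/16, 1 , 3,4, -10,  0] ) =[ - 10, -3,-9/16,  0,1, 3, 4, 4,9] 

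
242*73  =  17666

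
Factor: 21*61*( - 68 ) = -2^2 * 3^1*7^1* 17^1*61^1 = - 87108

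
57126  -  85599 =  - 28473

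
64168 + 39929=104097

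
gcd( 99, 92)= 1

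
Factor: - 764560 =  - 2^4*5^1*19^1*503^1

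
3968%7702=3968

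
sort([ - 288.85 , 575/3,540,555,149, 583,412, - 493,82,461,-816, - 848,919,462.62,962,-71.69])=[ - 848, - 816, - 493 ,-288.85, - 71.69,82,149,  575/3 , 412, 461,  462.62 , 540,555,583,919,962 ]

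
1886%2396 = 1886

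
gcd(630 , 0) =630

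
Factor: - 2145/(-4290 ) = 2^( - 1)  =  1/2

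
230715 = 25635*9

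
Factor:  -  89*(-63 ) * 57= 319599 = 3^3*7^1 * 19^1*89^1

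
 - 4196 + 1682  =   - 2514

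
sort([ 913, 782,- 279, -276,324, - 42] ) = [ - 279 ,- 276, - 42,324,782, 913 ]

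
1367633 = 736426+631207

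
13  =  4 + 9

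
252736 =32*7898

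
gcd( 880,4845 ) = 5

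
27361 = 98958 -71597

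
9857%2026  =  1753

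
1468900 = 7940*185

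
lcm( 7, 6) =42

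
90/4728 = 15/788 = 0.02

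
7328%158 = 60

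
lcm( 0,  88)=0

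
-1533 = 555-2088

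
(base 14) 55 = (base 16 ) 4B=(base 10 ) 75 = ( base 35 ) 25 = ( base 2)1001011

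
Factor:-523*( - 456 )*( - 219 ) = - 2^3*3^2*19^1*73^1*523^1 = - 52228872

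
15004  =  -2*( - 7502) 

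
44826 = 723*62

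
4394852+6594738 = 10989590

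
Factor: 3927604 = 2^2*19^1*51679^1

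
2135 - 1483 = 652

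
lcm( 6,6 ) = 6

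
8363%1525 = 738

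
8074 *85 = 686290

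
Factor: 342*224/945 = 1216/15 =2^6*3^( - 1 )*5^( - 1 ) * 19^1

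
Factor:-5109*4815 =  - 3^3*5^1 * 13^1* 107^1*131^1 = -24599835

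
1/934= 1/934 = 0.00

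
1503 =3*501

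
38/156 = 19/78 = 0.24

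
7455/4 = 7455/4 = 1863.75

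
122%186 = 122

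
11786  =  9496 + 2290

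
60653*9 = 545877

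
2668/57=2668/57 = 46.81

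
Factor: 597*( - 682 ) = -407154  =  - 2^1*3^1*11^1*31^1*199^1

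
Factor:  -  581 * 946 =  - 549626 = - 2^1*7^1*11^1 * 43^1*83^1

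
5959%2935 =89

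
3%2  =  1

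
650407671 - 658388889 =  - 7981218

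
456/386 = 1 + 35/193 = 1.18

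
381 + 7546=7927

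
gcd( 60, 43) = 1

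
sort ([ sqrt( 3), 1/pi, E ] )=[ 1/pi,sqrt ( 3 ),E]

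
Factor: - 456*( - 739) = 2^3*3^1*19^1*739^1 = 336984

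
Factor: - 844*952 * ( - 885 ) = 2^5*3^1*5^1*7^1*17^1*59^1*211^1 = 711086880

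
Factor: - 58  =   - 2^1*29^1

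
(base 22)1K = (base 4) 222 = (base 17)28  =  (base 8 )52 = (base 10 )42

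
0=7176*0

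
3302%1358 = 586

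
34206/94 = 363+42/47  =  363.89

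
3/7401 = 1/2467 = 0.00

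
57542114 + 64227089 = 121769203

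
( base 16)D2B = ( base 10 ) 3371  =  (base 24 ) 5kb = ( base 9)4555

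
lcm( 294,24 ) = 1176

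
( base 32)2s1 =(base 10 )2945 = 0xb81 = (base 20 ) 775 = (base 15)D15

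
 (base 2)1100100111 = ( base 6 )3423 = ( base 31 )Q1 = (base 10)807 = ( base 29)ro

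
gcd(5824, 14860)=4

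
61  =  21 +40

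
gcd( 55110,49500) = 330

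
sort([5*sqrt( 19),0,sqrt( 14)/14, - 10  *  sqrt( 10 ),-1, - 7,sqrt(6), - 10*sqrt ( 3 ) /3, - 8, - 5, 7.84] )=[ - 10*sqrt( 10),-8, - 7, - 10*sqrt(3) /3, - 5, - 1, 0,sqrt(14 ) /14, sqrt(6), 7.84, 5*sqrt( 19 )]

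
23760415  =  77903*305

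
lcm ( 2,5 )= 10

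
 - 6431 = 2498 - 8929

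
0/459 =0 = 0.00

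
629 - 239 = 390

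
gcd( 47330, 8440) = 10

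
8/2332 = 2/583= 0.00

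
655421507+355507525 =1010929032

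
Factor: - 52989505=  -5^1 * 10597901^1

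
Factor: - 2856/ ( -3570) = 2^2*5^(-1 )=4/5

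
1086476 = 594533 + 491943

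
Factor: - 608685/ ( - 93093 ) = 5^1 * 13^( - 1)  *17^1 = 85/13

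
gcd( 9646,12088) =2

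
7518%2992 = 1534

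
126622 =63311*2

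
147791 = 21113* 7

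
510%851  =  510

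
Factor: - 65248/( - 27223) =2^5*  7^(  -  1 ) * 2039^1 * 3889^ ( - 1 )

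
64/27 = 2 + 10/27 =2.37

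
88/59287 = 88/59287 = 0.00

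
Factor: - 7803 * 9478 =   -  2^1*3^3*7^1*17^2 * 677^1 = - 73956834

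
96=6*16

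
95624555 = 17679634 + 77944921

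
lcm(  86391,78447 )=6824889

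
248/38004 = 62/9501= 0.01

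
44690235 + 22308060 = 66998295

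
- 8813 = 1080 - 9893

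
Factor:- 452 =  - 2^2*113^1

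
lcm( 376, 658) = 2632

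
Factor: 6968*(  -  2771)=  - 19308328 = - 2^3*13^1*17^1 *67^1*163^1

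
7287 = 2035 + 5252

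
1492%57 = 10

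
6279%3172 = 3107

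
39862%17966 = 3930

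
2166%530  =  46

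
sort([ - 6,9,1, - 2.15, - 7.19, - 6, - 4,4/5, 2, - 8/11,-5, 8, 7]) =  [-7.19, - 6, - 6, - 5,-4, - 2.15, - 8/11, 4/5, 1, 2,7,8 , 9] 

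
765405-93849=671556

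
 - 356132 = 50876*( - 7 ) 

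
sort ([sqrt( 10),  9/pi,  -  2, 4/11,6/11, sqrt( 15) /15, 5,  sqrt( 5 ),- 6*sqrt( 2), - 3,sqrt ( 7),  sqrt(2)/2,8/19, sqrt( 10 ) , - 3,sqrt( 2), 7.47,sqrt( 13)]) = [ - 6*sqrt( 2), - 3,-3, - 2,sqrt(15 ) /15,4/11, 8/19, 6/11,sqrt(2)/2, sqrt( 2),  sqrt( 5), sqrt( 7) , 9/pi,  sqrt( 10), sqrt( 10 ),sqrt( 13),5,7.47 ] 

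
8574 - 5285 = 3289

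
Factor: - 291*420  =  -122220 = -2^2*3^2 * 5^1*7^1*97^1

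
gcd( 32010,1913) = 1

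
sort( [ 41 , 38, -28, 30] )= [ - 28, 30, 38, 41 ] 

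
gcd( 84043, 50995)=1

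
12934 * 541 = 6997294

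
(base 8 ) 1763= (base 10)1011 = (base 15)476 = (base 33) UL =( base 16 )3f3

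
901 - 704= 197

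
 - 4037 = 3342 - 7379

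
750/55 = 13+7/11 = 13.64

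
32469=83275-50806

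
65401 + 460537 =525938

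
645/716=645/716  =  0.90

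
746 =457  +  289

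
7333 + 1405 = 8738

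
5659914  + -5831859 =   -  171945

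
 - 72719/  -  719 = 72719/719= 101.14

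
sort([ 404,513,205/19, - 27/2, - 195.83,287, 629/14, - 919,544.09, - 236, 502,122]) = [ - 919, - 236, - 195.83, - 27/2,205/19, 629/14, 122 , 287, 404, 502,513,544.09 ] 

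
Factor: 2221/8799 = 3^(-1 )  *  7^(- 1)*419^( - 1)*2221^1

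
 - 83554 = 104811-188365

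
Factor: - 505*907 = -458035 = - 5^1 * 101^1*907^1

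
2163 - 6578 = - 4415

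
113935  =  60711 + 53224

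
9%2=1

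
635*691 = 438785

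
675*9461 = 6386175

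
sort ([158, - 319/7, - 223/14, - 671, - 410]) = [-671, - 410, - 319/7 , - 223/14, 158]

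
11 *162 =1782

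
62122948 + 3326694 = 65449642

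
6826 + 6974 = 13800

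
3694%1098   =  400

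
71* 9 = 639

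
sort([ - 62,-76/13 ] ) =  [-62, - 76/13 ] 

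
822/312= 2+33/52= 2.63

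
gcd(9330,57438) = 6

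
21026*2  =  42052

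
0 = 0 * 4259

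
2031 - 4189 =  - 2158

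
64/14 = 4 + 4/7 = 4.57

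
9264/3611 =2+2042/3611 = 2.57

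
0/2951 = 0 = 0.00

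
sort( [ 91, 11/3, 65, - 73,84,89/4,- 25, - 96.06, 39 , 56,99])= [  -  96.06, - 73,  -  25,11/3, 89/4,39,56, 65,84, 91 , 99] 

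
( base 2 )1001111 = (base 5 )304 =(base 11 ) 72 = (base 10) 79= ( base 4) 1033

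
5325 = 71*75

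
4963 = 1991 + 2972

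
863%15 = 8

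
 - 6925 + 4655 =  - 2270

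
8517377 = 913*9329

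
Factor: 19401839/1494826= 2^( - 1)*109^( - 1 )*151^1 * 6857^( - 1 )* 128489^1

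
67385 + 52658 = 120043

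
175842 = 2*87921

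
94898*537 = 50960226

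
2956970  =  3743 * 790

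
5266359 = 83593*63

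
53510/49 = 1092 + 2/49 = 1092.04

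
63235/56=1129+11/56 = 1129.20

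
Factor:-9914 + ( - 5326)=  -15240 = - 2^3*3^1*5^1 * 127^1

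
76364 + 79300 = 155664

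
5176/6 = 862+2/3 = 862.67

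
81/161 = 81/161  =  0.50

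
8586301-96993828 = - 88407527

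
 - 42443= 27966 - 70409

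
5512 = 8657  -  3145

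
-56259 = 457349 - 513608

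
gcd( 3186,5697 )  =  27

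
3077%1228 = 621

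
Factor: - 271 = -271^1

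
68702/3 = 22900+2/3= 22900.67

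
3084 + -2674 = 410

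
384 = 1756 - 1372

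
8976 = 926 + 8050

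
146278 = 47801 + 98477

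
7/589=7/589 = 0.01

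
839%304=231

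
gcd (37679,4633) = 41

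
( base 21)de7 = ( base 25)9G9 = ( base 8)13622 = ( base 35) 4we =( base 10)6034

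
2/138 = 1/69 = 0.01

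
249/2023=249/2023 = 0.12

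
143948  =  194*742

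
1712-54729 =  - 53017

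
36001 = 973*37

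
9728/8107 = 1 + 1621/8107 = 1.20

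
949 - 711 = 238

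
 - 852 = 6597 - 7449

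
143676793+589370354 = 733047147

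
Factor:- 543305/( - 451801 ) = 5^1*19^1*79^( - 1) = 95/79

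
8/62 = 4/31 =0.13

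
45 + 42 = 87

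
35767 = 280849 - 245082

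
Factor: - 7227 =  - 3^2*11^1 * 73^1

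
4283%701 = 77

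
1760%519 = 203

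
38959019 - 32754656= 6204363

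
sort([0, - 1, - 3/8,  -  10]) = [- 10,-1 , - 3/8, 0 ]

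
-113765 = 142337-256102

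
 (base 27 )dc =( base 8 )553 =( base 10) 363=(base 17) 146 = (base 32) BB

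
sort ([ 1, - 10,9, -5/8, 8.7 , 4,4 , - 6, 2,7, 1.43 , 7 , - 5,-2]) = [ - 10,-6,-5, - 2, - 5/8, 1,  1.43,2,4, 4,7 , 7,8.7,9] 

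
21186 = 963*22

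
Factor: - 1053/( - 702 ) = 2^(-1 )*3^1 = 3/2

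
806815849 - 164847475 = 641968374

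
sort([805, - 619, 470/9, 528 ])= [ - 619,470/9,528 , 805]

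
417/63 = 139/21= 6.62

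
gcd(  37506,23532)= 6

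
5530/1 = 5530= 5530.00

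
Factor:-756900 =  - 2^2*3^2*5^2*29^2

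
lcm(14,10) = 70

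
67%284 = 67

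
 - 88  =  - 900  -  -812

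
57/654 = 19/218=0.09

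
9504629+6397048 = 15901677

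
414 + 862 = 1276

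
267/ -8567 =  - 1 + 8300/8567 = - 0.03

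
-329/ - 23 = 329/23  =  14.30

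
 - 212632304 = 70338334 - 282970638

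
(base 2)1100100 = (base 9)121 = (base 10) 100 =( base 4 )1210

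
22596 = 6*3766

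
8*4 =32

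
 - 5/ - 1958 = 5/1958 = 0.00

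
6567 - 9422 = -2855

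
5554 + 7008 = 12562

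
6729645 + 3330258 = 10059903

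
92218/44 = 2095 + 19/22 = 2095.86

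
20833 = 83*251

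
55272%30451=24821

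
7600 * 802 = 6095200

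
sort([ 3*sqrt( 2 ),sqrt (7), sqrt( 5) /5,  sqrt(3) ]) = [ sqrt( 5 ) /5 , sqrt( 3), sqrt( 7),  3*sqrt(2) ]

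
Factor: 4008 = 2^3*3^1*167^1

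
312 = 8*39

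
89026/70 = 1271 + 4/5 = 1271.80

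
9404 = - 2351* ( - 4)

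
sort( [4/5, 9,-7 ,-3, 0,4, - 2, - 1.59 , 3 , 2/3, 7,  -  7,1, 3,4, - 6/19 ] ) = [-7,-7 ,-3, - 2,-1.59, - 6/19,0,2/3,4/5, 1, 3,3,4,4, 7 , 9 ] 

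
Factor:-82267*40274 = -2^1*13^1 *1549^1*82267^1 = - 3313221158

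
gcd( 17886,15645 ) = 3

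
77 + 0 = 77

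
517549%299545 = 218004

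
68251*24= 1638024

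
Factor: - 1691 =-19^1* 89^1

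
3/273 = 1/91 = 0.01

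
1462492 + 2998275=4460767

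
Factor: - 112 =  - 2^4*7^1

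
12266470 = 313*39190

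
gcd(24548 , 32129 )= 361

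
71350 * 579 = 41311650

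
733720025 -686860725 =46859300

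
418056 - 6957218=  - 6539162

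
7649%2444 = 317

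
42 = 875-833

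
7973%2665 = 2643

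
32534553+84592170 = 117126723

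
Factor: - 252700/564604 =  - 5^2*7^1*17^( - 1)*23^( - 1) = - 175/391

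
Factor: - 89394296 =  - 2^3*17^1* 657311^1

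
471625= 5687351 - 5215726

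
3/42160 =3/42160= 0.00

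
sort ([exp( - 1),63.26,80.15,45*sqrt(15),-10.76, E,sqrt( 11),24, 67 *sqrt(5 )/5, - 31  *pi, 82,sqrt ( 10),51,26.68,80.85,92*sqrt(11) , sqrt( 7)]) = [ - 31 * pi , - 10.76, exp( - 1), sqrt(7 ),E, sqrt(10),sqrt( 11) , 24,26.68,67*sqrt ( 5)/5,51,63.26,  80.15,80.85,82,45 * sqrt( 15),92*sqrt( 11)]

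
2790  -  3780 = -990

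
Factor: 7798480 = 2^4*5^1*43^1*2267^1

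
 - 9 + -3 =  - 12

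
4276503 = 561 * 7623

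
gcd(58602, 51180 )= 6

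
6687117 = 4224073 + 2463044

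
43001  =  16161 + 26840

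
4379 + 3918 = 8297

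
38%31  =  7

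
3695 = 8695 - 5000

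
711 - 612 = 99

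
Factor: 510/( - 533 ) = -2^1*3^1*5^1* 13^(  -  1 )*  17^1 * 41^(-1)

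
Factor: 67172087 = 19^1*3535373^1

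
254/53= 254/53= 4.79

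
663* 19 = 12597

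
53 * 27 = 1431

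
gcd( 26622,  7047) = 783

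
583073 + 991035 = 1574108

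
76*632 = 48032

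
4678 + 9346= 14024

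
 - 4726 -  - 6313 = 1587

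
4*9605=38420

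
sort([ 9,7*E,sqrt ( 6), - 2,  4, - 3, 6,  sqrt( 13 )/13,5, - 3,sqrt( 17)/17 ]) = [ - 3, - 3, - 2, sqrt( 17 )/17,  sqrt (13) /13, sqrt(6 ), 4, 5, 6,9,  7* E ]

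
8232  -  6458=1774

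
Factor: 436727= 436727^1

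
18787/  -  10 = -1879 + 3/10 = -  1878.70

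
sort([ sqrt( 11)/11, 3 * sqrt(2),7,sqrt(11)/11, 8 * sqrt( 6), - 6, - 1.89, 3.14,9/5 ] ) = [ - 6, - 1.89,  sqrt( 11)/11,sqrt(11)/11,9/5,3.14,3*sqrt(2),7 , 8 * sqrt(6)]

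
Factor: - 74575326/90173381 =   -  2^1*3^1*7^1 * 1217^1 * 1459^1*90173381^(  -  1)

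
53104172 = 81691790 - 28587618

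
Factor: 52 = 2^2*13^1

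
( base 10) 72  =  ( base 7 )132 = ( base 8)110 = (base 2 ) 1001000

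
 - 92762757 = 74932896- 167695653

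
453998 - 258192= 195806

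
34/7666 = 17/3833 =0.00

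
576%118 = 104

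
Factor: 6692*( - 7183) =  - 48068636 = - 2^2*7^1 * 11^1 * 239^1*653^1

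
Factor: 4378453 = 4378453^1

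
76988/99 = 777 + 65/99 =777.66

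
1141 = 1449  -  308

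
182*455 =82810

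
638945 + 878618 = 1517563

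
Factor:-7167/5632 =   -  2^( - 9)*3^1 *11^( - 1 ) * 2389^1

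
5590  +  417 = 6007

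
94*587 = 55178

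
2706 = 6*451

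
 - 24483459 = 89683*( - 273 )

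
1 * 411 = 411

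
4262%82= 80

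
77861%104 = 69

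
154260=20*7713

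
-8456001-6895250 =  - 15351251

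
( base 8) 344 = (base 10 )228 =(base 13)147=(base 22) a8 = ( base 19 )C0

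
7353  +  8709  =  16062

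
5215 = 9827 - 4612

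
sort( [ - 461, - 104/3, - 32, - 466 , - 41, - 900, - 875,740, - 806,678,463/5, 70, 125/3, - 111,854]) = [ - 900, - 875,-806, - 466, - 461, - 111,-41, - 104/3,- 32, 125/3, 70,463/5,  678, 740, 854]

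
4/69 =4/69 = 0.06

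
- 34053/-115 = 296  +  13/115 = 296.11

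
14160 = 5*2832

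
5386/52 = 103+ 15/26 = 103.58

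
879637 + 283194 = 1162831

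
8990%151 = 81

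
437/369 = 437/369 = 1.18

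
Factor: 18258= 2^1*3^1*17^1*179^1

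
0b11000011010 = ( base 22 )350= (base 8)3032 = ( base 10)1562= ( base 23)2ll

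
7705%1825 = 405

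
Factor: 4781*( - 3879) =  - 3^2*7^1*431^1*683^1 = -18545499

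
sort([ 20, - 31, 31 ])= [ - 31, 20,31 ]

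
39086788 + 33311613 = 72398401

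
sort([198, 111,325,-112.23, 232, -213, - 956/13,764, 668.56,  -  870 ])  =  [-870, -213, - 112.23, - 956/13,111, 198, 232,325,668.56,764]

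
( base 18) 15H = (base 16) 1AF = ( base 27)FQ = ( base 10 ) 431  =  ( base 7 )1154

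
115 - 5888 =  - 5773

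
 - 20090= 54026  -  74116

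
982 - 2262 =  - 1280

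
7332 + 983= 8315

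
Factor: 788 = 2^2*197^1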